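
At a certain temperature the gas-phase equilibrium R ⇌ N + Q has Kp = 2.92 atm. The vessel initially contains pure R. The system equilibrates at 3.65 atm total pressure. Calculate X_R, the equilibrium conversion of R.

Let X = conversion of R (basis 1 mol R); extent of reaction ξ = X.
Mole table: n_R = 1 − X; n_N = X; n_Q = X.
Summing: n_T = 1 + X.
y_i = n_i/n_T, p_i = y_i·P. Kp = p_N p_Q / (p_R).
Equating to 2.92 atm and solving on 0 < X < 1: X = 0.667.

X = 0.667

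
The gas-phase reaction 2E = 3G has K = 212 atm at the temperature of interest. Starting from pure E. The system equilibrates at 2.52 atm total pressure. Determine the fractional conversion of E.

X = 0.865

Basis: 1 mol E initially; let X = conversion of E. Extent ξ = 0.5X.
Mole table: n_E = 1 − X; n_G = 1.5X.
Summing: n_T = 1 + 0.5X.
With p_i = (n_i/n_T)P, K = p_G^3 / (p_E^2).
Setting this equal to 212 atm and taking the physical root (0 < X < 1) gives X = 0.865.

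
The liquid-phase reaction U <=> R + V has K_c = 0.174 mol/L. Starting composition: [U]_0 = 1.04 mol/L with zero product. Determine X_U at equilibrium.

Let X = conversion of U; extent ξ = 1.04·X mol/L.
Concentrations: [U] = 1.04 − 1.04X; [R] = 1.04X; [V] = 1.04X.
K_c = [R] [V] / ([U]).
Equating to 0.174 mol/L: the physical root is X = 0.334.

X = 0.334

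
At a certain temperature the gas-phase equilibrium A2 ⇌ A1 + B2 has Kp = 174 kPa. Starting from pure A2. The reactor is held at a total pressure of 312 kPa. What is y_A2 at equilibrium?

y_A2 = 0.251

Basis: 1 mol A2 initially; let X = conversion of A2. Extent ξ = X.
Mole table: n_A2 = 1 − X; n_A1 = X; n_B2 = X.
Summing: n_T = 1 + X.
Mole fractions y_i = n_i/n_T; Kp = p_A1 p_B2 / (p_A2) with p_i = y_i·P.
Substituting and setting equal to 174 kPa gives a polynomial in X; the root in (0,1) is X = 0.598.
Then n_A2 = 0.402, n_T = 1.6, so y_A2 = 0.251.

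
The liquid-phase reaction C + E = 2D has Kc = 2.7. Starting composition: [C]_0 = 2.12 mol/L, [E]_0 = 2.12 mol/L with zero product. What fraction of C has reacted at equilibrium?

X = 0.451

Let X = conversion of C; extent ξ = 2.12·X mol/L.
Concentrations: [C] = 2.12 − 2.12X; [E] = 2.12 − 2.12X; [D] = 4.24X.
Kc = [D]^2 / ([C] [E]).
This equals 2.7 at X = 0.451 (the root in 0 < X < 1).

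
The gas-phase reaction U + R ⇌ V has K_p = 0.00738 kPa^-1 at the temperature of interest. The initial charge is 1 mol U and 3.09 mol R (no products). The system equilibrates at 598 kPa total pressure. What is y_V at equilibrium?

Take 1 mol U as basis and let X be its fractional conversion, so ξ = X.
At extent ξ: n_U = 1 − X; n_R = 3.09 − X; n_V = X.
Summing: n_T = 4.09 − X.
y_i = n_i/n_T, p_i = y_i·P. K_p = p_V / (p_U p_R).
This yields a degree-2 equation in X; solving on (0,1), X = 0.755.
Then n_V = 0.755, n_T = 3.33, so y_V = 0.227.

y_V = 0.227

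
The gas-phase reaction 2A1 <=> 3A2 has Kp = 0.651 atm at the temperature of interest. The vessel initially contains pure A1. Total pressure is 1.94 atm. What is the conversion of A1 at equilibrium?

X = 0.363

Let X = conversion of A1 (basis 1 mol A1); extent of reaction ξ = 0.5X.
Mole table: n_A1 = 1 − X; n_A2 = 1.5X.
Total moles n_T = 1 + 0.5X.
y_i = n_i/n_T, p_i = y_i·P. Kp = p_A2^3 / (p_A1^2).
Substituting and setting equal to 0.651 atm gives a polynomial in X; the root in (0,1) is X = 0.363.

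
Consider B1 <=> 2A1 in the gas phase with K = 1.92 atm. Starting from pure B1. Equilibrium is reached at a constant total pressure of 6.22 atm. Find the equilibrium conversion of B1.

X = 0.268

Basis: 1 mol B1 initially; let X = conversion of B1. Extent ξ = X.
Mole table: n_B1 = 1 − X; n_A1 = 2X.
Summing: n_T = 1 + X.
Mole fractions y_i = n_i/n_T; K = p_A1^2 / (p_B1) with p_i = y_i·P.
Substituting and setting equal to 1.92 atm gives a polynomial in X; the root in (0,1) is X = 0.268.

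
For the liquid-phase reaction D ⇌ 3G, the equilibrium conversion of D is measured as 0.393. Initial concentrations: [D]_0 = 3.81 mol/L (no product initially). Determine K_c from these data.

K_c = 39.2 (mol/L)^2

Let X = conversion of D.
Concentrations: [D] = 3.81 − 3.81X; [G] = 11.4X.
At X = 0.393: [D] = 2.31, [G] = 4.49.
K_c = [G]^3 / ([D]) = 39.2 (mol/L)^2.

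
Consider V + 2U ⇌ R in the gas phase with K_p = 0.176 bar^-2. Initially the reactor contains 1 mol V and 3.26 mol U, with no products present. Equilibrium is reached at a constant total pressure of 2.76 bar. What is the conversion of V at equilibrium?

X = 0.404

Basis: 1 mol V initially; let X = conversion of V. Extent ξ = X.
Moles: n_V = 1 − X; n_U = 3.26 − 2X; n_R = X.
Total moles n_T = 4.26 − 2X.
Mole fractions y_i = n_i/n_T; K_p = p_R / (p_V p_U^2) with p_i = y_i·P.
Equating to 0.176 bar^-2 and solving on 0 < X < 1: X = 0.404.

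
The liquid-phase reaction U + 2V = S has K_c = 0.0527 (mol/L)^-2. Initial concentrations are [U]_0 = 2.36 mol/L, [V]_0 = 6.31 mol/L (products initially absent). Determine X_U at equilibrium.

X = 0.469

Let X = conversion of U; extent ξ = 2.36·X mol/L.
Concentrations: [U] = 2.36 − 2.36X; [V] = 6.31 − 4.72X; [S] = 2.36X.
K_c = [S] / ([U] [V]^2).
Equating to 0.0527 (mol/L)^-2: the physical root is X = 0.469.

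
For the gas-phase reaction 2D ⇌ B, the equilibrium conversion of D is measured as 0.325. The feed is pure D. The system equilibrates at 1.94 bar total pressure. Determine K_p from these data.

K_p = 0.154 bar^-1

Basis: 1 mol D initially; let X = conversion of D. Extent ξ = 0.5X.
Mole table: n_D = 1 − X; n_B = 0.5X.
Total moles n_T = 1 − 0.5X.
At X = 0.325: n_D = 0.675, n_B = 0.163, n_T = 0.838.
p_i = (n_i/n_T)·P. K_p = p_B / (p_D^2) = 0.154 bar^-1.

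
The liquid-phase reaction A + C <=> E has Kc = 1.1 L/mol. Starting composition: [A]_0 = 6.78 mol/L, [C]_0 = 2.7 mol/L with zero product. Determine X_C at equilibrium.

Let X = conversion of C; extent ξ = 2.7·X mol/L.
Concentrations: [A] = 6.78 − 2.7X; [C] = 2.7 − 2.7X; [E] = 2.7X.
Kc = [E] / ([A] [C]).
Solving Kc = 1.1 for X ∈ (0,1): X = 0.833.

X = 0.833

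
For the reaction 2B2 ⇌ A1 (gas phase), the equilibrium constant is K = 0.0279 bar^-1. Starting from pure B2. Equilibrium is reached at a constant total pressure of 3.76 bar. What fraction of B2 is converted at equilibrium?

Take 1 mol B2 as basis and let X be its fractional conversion, so ξ = 0.5X.
Species balance: n_B2 = 1 − X; n_A1 = 0.5X.
n_T = Σnᵢ = 1 − 0.5X.
Mole fractions y_i = n_i/n_T; K = p_A1 / (p_B2^2) with p_i = y_i·P.
Equating to 0.0279 bar^-1 and solving on 0 < X < 1: X = 0.161.

X = 0.161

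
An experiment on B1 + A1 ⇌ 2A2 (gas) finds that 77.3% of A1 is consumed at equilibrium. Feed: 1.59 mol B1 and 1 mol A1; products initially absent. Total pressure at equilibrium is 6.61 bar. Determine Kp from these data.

Kp = 12.9

Take 1 mol A1 as basis and let X be its fractional conversion, so ξ = X.
At extent ξ: n_B1 = 1.59 − X; n_A1 = 1 − X; n_A2 = 2X.
n_T stays at 2.59 (no change in mole number).
At X = 0.773: n_B1 = 0.817, n_A1 = 0.227, n_A2 = 1.55, n_T = 2.59.
p_i = (n_i/n_T)·P. Kp = p_A2^2 / (p_B1 p_A1) = 12.9.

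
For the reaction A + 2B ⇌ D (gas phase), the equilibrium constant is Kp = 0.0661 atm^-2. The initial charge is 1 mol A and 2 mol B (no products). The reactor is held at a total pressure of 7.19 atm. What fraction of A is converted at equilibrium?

Let X = conversion of A (basis 1 mol A); extent of reaction ξ = X.
At extent ξ: n_A = 1 − X; n_B = 2 − 2X; n_D = X.
Summing: n_T = 3 − 2X.
With p_i = (n_i/n_T)P, Kp = p_D / (p_A p_B^2).
Equating to 0.0661 atm^-2 and solving on 0 < X < 1: X = 0.473.

X = 0.473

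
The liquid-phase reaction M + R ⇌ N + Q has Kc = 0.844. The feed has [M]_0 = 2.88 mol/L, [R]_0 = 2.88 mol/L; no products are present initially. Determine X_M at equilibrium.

Let X = conversion of M; extent ξ = 2.88·X mol/L.
Concentrations: [M] = 2.88 − 2.88X; [R] = 2.88 − 2.88X; [N] = 2.88X; [Q] = 2.88X.
Kc = [N] [Q] / ([M] [R]).
Equating to 0.844: the physical root is X = 0.479.

X = 0.479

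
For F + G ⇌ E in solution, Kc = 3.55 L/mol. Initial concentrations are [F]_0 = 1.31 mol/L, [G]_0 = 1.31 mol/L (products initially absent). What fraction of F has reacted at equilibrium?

Let X = conversion of F; extent ξ = 1.31·X mol/L.
Concentrations: [F] = 1.31 − 1.31X; [G] = 1.31 − 1.31X; [E] = 1.31X.
Kc = [E] / ([F] [G]).
Equating to 3.55 L/mol: the physical root is X = 0.632.

X = 0.632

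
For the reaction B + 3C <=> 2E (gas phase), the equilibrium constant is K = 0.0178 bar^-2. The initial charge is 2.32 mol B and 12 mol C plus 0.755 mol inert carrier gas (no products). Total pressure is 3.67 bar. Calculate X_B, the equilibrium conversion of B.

X = 0.305

Take 2.32 mol B as basis and let X be its fractional conversion, so ξ = 2.32X.
Mole table: n_B = 2.32 − 2.32X; n_C = 12 − 6.96X; n_E = 4.64X; n_I = 0.755 (inert).
Total moles n_T = 15.1 − 4.64X.
With p_i = (n_i/n_T)P, K = p_E^2 / (p_B p_C^3).
This yields a degree-4 equation in X; solving on (0,1), X = 0.305.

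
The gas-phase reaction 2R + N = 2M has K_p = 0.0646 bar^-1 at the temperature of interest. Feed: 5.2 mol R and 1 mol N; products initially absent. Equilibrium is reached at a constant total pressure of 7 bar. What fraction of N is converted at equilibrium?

X = 0.448

Let X = conversion of N (basis 1 mol N); extent of reaction ξ = X.
Species balance: n_R = 5.2 − 2X; n_N = 1 − X; n_M = 2X.
Summing: n_T = 6.2 − X.
With p_i = (n_i/n_T)P, K_p = p_M^2 / (p_R^2 p_N).
Equating to 0.0646 bar^-1 and solving on 0 < X < 1: X = 0.448.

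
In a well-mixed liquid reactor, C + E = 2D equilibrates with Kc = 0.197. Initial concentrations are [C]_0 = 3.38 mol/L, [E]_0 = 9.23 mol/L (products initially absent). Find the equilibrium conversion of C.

Let X = conversion of C; extent ξ = 3.38·X mol/L.
Concentrations: [C] = 3.38 − 3.38X; [E] = 9.23 − 3.38X; [D] = 6.76X.
Kc = [D]^2 / ([C] [E]).
Equating to 0.197: the physical root is X = 0.292.

X = 0.292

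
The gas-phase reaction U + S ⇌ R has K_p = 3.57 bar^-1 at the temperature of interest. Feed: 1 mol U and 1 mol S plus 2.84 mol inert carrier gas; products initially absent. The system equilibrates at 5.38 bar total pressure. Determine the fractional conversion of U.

Take 1 mol U as basis and let X be its fractional conversion, so ξ = X.
At extent ξ: n_U = 1 − X; n_S = 1 − X; n_R = X; n_I = 2.84 (inert).
n_T = Σnᵢ = 4.84 − X.
y_i = n_i/n_T, p_i = y_i·P. K_p = p_R / (p_U p_S).
Substituting and setting equal to 3.57 bar^-1 gives a polynomial in X; the root in (0,1) is X = 0.629.

X = 0.629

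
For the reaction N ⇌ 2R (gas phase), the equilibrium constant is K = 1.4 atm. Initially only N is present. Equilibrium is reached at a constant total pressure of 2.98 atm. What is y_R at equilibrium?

y_R = 0.490

Take 1 mol N as basis and let X be its fractional conversion, so ξ = X.
Species balance: n_N = 1 − X; n_R = 2X.
n_T = Σnᵢ = 1 + X.
Mole fractions y_i = n_i/n_T; K = p_R^2 / (p_N) with p_i = y_i·P.
Substituting and setting equal to 1.4 atm gives a polynomial in X; the root in (0,1) is X = 0.324.
Then n_R = 0.648, n_T = 1.32, so y_R = 0.490.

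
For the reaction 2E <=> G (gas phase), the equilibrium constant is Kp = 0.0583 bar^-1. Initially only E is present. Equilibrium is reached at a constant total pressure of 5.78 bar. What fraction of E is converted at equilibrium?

Basis: 1 mol E initially; let X = conversion of E. Extent ξ = 0.5X.
At extent ξ: n_E = 1 − X; n_G = 0.5X.
Total moles n_T = 1 − 0.5X.
y_i = n_i/n_T, p_i = y_i·P. Kp = p_G / (p_E^2).
Substituting and setting equal to 0.0583 bar^-1 gives a polynomial in X; the root in (0,1) is X = 0.347.

X = 0.347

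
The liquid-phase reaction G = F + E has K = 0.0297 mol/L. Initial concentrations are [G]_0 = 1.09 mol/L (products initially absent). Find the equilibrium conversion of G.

Let X = conversion of G; extent ξ = 1.09·X mol/L.
Concentrations: [G] = 1.09 − 1.09X; [F] = 1.09X; [E] = 1.09X.
K = [F] [E] / ([G]).
Setting equal to 0.0297 and solving for X on (0,1) gives X = 0.152.

X = 0.152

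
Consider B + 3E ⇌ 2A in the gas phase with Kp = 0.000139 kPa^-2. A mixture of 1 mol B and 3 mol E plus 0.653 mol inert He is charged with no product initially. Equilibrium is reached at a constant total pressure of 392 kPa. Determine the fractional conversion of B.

X = 0.587

Let X = conversion of B (basis 1 mol B); extent of reaction ξ = X.
Species balance: n_B = 1 − X; n_E = 3 − 3X; n_A = 2X; n_I = 0.653 (inert).
n_T = Σnᵢ = 4.65 − 2X.
y_i = n_i/n_T, p_i = y_i·P. Kp = p_A^2 / (p_B p_E^3).
This yields a degree-4 equation in X; solving on (0,1), X = 0.587.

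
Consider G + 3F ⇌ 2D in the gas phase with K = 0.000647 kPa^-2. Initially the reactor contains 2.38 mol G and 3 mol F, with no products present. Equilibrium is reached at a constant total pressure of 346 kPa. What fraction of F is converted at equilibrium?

X = 0.780

Let X = conversion of F (basis 3 mol F); extent of reaction ξ = X.
Species balance: n_G = 2.38 − X; n_F = 3 − 3X; n_D = 2X.
Total moles n_T = 5.38 − 2X.
With p_i = (n_i/n_T)P, K = p_D^2 / (p_G p_F^3).
Equating to 0.000647 kPa^-2 and solving on 0 < X < 1: X = 0.780.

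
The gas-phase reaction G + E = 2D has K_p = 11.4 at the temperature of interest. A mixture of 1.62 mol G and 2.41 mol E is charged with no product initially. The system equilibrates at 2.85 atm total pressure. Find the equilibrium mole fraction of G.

Take 1.62 mol G as basis and let X be its fractional conversion, so ξ = 1.62X.
At extent ξ: n_G = 1.62 − 1.62X; n_E = 2.41 − 1.62X; n_D = 3.24X.
n_T stays at 4.03 (no change in mole number).
Mole fractions y_i = n_i/n_T; K_p = p_D^2 / (p_G p_E) with p_i = y_i·P.
This yields a degree-2 equation in X; solving on (0,1), X = 0.741.
Then n_G = 0.419, n_T = 4.03, so y_G = 0.104.

y_G = 0.104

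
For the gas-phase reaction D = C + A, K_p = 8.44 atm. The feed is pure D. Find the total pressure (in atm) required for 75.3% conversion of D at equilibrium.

P = 6.45 atm

Let X = conversion of D (basis 1 mol D); extent of reaction ξ = X.
Mole table: n_D = 1 − X; n_C = X; n_A = X.
Total moles n_T = 1 + X.
K_p = p_C p_A / (p_D) with p_i = (n_i/n_T)·P.
At X = 0.753: the mole-fraction product g(X) = Π y_i^ν_i = 1.31. Since K_p = g(X)·P^{1}, P = (K_p/g)^(1/1) = (8.44/1.31)^(1/1) = 6.45 atm.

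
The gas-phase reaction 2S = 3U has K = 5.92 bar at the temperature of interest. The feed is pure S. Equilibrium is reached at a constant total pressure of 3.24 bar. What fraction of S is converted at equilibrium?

X = 0.532

Take 1 mol S as basis and let X be its fractional conversion, so ξ = 0.5X.
Species balance: n_S = 1 − X; n_U = 1.5X.
Total moles n_T = 1 + 0.5X.
Mole fractions y_i = n_i/n_T; K = p_U^3 / (p_S^2) with p_i = y_i·P.
Substituting and setting equal to 5.92 bar gives a polynomial in X; the root in (0,1) is X = 0.532.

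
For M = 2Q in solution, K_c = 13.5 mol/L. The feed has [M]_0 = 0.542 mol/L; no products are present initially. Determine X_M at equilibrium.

Let X = conversion of M; extent ξ = 0.542·X mol/L.
Concentrations: [M] = 0.542 − 0.542X; [Q] = 1.08X.
K_c = [Q]^2 / ([M]).
This equals 13.5 at X = 0.877 (the root in 0 < X < 1).

X = 0.877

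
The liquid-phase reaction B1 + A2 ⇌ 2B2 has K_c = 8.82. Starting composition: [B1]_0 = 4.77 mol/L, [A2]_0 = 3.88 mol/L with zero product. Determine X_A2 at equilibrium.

X = 0.657

Let X = conversion of A2; extent ξ = 3.88·X mol/L.
Concentrations: [B1] = 4.77 − 3.88X; [A2] = 3.88 − 3.88X; [B2] = 7.76X.
K_c = [B2]^2 / ([B1] [A2]).
Equating to 8.82: the physical root is X = 0.657.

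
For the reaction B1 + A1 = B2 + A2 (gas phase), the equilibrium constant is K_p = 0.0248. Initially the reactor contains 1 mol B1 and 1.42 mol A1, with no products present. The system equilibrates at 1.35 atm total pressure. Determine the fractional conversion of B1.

Basis: 1 mol B1 initially; let X = conversion of B1. Extent ξ = X.
At extent ξ: n_B1 = 1 − X; n_A1 = 1.42 − X; n_B2 = X; n_A2 = X.
Total moles n_T = 2.42 (Δν = 0, constant).
With p_i = (n_i/n_T)P, K_p = p_B2 p_A2 / (p_B1 p_A1).
Equating to 0.0248 and solving on 0 < X < 1: X = 0.162.

X = 0.162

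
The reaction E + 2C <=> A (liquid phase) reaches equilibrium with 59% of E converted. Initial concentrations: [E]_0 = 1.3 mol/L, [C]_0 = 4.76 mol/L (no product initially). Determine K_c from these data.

Let X = conversion of E.
Concentrations: [E] = 1.3 − 1.3X; [C] = 4.76 − 2.6X; [A] = 1.3X.
At X = 0.59: [E] = 0.533, [C] = 3.23, [A] = 0.767.
K_c = [A] / ([E] [C]^2) = 0.138 (mol/L)^-2.

K_c = 0.138 (mol/L)^-2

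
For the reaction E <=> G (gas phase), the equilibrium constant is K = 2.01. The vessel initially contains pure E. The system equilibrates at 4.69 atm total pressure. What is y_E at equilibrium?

y_E = 0.332

Take 1 mol E as basis and let X be its fractional conversion, so ξ = X.
Moles: n_E = 1 − X; n_G = X.
n_T stays at 1 (no change in mole number).
With p_i = (n_i/n_T)P, K = p_G / (p_E).
Equating to 2.01 and solving on 0 < X < 1: X = 0.668.
Then n_E = 0.332, n_T = 1, so y_E = 0.332.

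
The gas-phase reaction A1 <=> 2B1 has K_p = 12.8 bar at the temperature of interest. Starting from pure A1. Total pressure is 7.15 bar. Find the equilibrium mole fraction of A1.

y_A1 = 0.285

Basis: 1 mol A1 initially; let X = conversion of A1. Extent ξ = X.
At extent ξ: n_A1 = 1 − X; n_B1 = 2X.
Summing: n_T = 1 + X.
y_i = n_i/n_T, p_i = y_i·P. K_p = p_B1^2 / (p_A1).
Setting this equal to 12.8 bar and taking the physical root (0 < X < 1) gives X = 0.556.
Then n_A1 = 0.444, n_T = 1.56, so y_A1 = 0.285.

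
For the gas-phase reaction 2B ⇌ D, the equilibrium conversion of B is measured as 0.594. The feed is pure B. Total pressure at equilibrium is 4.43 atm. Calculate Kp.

Let X = conversion of B (basis 1 mol B); extent of reaction ξ = 0.5X.
At extent ξ: n_B = 1 − X; n_D = 0.5X.
Total moles n_T = 1 − 0.5X.
At X = 0.594: n_B = 0.406, n_D = 0.297, n_T = 0.703.
p_i = (n_i/n_T)·P. Kp = p_D / (p_B^2) = 0.286 atm^-1.

Kp = 0.286 atm^-1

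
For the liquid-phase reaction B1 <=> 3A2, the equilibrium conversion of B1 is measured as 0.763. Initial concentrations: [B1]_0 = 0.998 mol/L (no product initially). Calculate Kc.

Kc = 50.4 (mol/L)^2

Let X = conversion of B1.
Concentrations: [B1] = 0.998 − 0.998X; [A2] = 2.99X.
At X = 0.763: [B1] = 0.237, [A2] = 2.28.
Kc = [A2]^3 / ([B1]) = 50.4 (mol/L)^2.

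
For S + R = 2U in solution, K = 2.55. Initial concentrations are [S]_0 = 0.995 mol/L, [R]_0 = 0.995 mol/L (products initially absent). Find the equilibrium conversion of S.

X = 0.444

Let X = conversion of S; extent ξ = 0.995·X mol/L.
Concentrations: [S] = 0.995 − 0.995X; [R] = 0.995 − 0.995X; [U] = 1.99X.
K = [U]^2 / ([S] [R]).
This equals 2.55 at X = 0.444 (the root in 0 < X < 1).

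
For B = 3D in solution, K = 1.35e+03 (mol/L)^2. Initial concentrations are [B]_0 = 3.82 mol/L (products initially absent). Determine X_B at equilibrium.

Let X = conversion of B; extent ξ = 3.82·X mol/L.
Concentrations: [B] = 3.82 − 3.82X; [D] = 11.5X.
K = [D]^3 / ([B]).
Equating to 1.35e+03 (mol/L)^2: the physical root is X = 0.832.

X = 0.832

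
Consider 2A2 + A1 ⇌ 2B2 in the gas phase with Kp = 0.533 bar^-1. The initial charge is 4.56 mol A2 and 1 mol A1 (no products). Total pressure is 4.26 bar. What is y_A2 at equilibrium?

Take 1 mol A1 as basis and let X be its fractional conversion, so ξ = X.
Mole table: n_A2 = 4.56 − 2X; n_A1 = 1 − X; n_B2 = 2X.
Summing: n_T = 5.56 − X.
With p_i = (n_i/n_T)P, Kp = p_B2^2 / (p_A2^2 p_A1).
Setting this equal to 0.533 bar^-1 and taking the physical root (0 < X < 1) gives X = 0.653.
Then n_A2 = 3.25, n_T = 4.91, so y_A2 = 0.663.

y_A2 = 0.663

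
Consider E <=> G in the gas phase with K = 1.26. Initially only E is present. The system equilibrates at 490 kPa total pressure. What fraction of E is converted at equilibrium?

Let X = conversion of E (basis 1 mol E); extent of reaction ξ = X.
Moles: n_E = 1 − X; n_G = X.
n_T stays at 1 (no change in mole number).
With p_i = (n_i/n_T)P, K = p_G / (p_E).
This yields a degree-1 equation in X; solving on (0,1), X = 0.558.

X = 0.558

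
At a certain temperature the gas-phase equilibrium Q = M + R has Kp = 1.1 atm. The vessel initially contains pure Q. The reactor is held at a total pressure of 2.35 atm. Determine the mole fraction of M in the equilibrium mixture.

y_M = 0.361

Let X = conversion of Q (basis 1 mol Q); extent of reaction ξ = X.
Species balance: n_Q = 1 − X; n_M = X; n_R = X.
Summing: n_T = 1 + X.
y_i = n_i/n_T, p_i = y_i·P. Kp = p_M p_R / (p_Q).
This yields a degree-2 equation in X; solving on (0,1), X = 0.565.
Then n_M = 0.565, n_T = 1.56, so y_M = 0.361.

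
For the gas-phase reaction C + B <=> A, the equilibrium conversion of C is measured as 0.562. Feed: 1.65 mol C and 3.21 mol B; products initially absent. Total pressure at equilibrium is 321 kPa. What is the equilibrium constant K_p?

Let X = conversion of C (basis 1.65 mol C); extent of reaction ξ = 1.65X.
Mole table: n_C = 1.65 − 1.65X; n_B = 3.21 − 1.65X; n_A = 1.65X.
n_T = Σnᵢ = 4.86 − 1.65X.
At X = 0.562: n_C = 0.723, n_B = 2.28, n_A = 0.927, n_T = 3.93.
p_i = (n_i/n_T)·P. K_p = p_A / (p_C p_B) = 0.00689 kPa^-1.

K_p = 0.00689 kPa^-1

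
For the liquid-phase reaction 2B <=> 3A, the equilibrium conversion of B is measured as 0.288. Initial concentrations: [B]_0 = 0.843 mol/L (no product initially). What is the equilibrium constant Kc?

Kc = 0.134 mol/L

Let X = conversion of B.
Concentrations: [B] = 0.843 − 0.843X; [A] = 1.26X.
At X = 0.288: [B] = 0.6, [A] = 0.364.
Kc = [A]^3 / ([B]^2) = 0.134 mol/L.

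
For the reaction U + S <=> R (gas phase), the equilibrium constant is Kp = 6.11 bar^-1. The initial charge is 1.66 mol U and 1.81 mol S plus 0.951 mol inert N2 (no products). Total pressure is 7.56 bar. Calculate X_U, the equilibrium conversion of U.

X = 0.857

Take 1.66 mol U as basis and let X be its fractional conversion, so ξ = 1.66X.
At extent ξ: n_U = 1.66 − 1.66X; n_S = 1.81 − 1.66X; n_R = 1.66X; n_I = 0.951 (inert).
Summing: n_T = 4.42 − 1.66X.
Mole fractions y_i = n_i/n_T; Kp = p_R / (p_U p_S) with p_i = y_i·P.
Setting this equal to 6.11 bar^-1 and taking the physical root (0 < X < 1) gives X = 0.857.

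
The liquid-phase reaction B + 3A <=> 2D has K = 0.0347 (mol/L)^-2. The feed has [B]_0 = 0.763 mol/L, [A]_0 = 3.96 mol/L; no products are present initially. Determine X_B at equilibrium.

X = 0.421

Let X = conversion of B; extent ξ = 0.763·X mol/L.
Concentrations: [B] = 0.763 − 0.763X; [A] = 3.96 − 2.29X; [D] = 1.53X.
K = [D]^2 / ([B] [A]^3).
Equating to 0.0347 (mol/L)^-2: the physical root is X = 0.421.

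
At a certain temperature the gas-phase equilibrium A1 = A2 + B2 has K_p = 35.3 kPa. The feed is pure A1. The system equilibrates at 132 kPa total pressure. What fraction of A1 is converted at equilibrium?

Take 1 mol A1 as basis and let X be its fractional conversion, so ξ = X.
Mole table: n_A1 = 1 − X; n_A2 = X; n_B2 = X.
Summing: n_T = 1 + X.
With p_i = (n_i/n_T)P, K_p = p_A2 p_B2 / (p_A1).
Setting this equal to 35.3 kPa and taking the physical root (0 < X < 1) gives X = 0.459.

X = 0.459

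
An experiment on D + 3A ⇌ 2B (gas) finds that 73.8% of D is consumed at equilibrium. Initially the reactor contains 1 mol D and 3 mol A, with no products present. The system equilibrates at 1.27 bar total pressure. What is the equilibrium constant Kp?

Basis: 1 mol D initially; let X = conversion of D. Extent ξ = X.
At extent ξ: n_D = 1 − X; n_A = 3 − 3X; n_B = 2X.
n_T = Σnᵢ = 4 − 2X.
At X = 0.738: n_D = 0.262, n_A = 0.786, n_B = 1.48, n_T = 2.52.
p_i = (n_i/n_T)·P. Kp = p_B^2 / (p_D p_A^3) = 67.6 bar^-2.

Kp = 67.6 bar^-2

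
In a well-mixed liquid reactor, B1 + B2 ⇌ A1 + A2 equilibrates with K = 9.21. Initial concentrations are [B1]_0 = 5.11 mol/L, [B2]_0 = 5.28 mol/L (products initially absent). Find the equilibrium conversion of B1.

X = 0.764

Let X = conversion of B1; extent ξ = 5.11·X mol/L.
Concentrations: [B1] = 5.11 − 5.11X; [B2] = 5.28 − 5.11X; [A1] = 5.11X; [A2] = 5.11X.
K = [A1] [A2] / ([B1] [B2]).
This equals 9.21 at X = 0.764 (the root in 0 < X < 1).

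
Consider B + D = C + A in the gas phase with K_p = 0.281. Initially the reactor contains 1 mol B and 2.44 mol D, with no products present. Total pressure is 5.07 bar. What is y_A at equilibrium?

Let X = conversion of B (basis 1 mol B); extent of reaction ξ = X.
Moles: n_B = 1 − X; n_D = 2.44 − X; n_C = X; n_A = X.
Since Δν = 0, n_T = 3.44 throughout.
y_i = n_i/n_T, p_i = y_i·P. K_p = p_C p_A / (p_B p_D).
Equating to 0.281 and solving on 0 < X < 1: X = 0.513.
Then n_A = 0.513, n_T = 3.44, so y_A = 0.149.

y_A = 0.149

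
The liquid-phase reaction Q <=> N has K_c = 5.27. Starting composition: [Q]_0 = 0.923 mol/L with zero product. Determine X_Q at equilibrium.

Let X = conversion of Q; extent ξ = 0.923·X mol/L.
Concentrations: [Q] = 0.923 − 0.923X; [N] = 0.923X.
K_c = [N] / ([Q]).
Equating to 5.27: the physical root is X = 0.841.

X = 0.841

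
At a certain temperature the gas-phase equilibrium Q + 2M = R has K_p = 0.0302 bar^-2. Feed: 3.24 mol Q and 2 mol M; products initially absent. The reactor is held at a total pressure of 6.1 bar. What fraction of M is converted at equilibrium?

Let X = conversion of M (basis 2 mol M); extent of reaction ξ = X.
Mole table: n_Q = 3.24 − X; n_M = 2 − 2X; n_R = X.
Total moles n_T = 5.24 − 2X.
Mole fractions y_i = n_i/n_T; K_p = p_R / (p_Q p_M^2) with p_i = y_i·P.
Substituting and setting equal to 0.0302 bar^-2 gives a polynomial in X; the root in (0,1) is X = 0.300.

X = 0.300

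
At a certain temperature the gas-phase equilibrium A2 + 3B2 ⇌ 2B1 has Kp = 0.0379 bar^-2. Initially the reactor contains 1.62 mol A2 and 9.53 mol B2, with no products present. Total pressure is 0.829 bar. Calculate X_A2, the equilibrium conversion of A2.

Basis: 1.62 mol A2 initially; let X = conversion of A2. Extent ξ = 1.62X.
At extent ξ: n_A2 = 1.62 − 1.62X; n_B2 = 9.53 − 4.86X; n_B1 = 3.24X.
Summing: n_T = 11.1 − 3.24X.
With p_i = (n_i/n_T)P, Kp = p_B1^2 / (p_A2 p_B2^3).
This yields a degree-4 equation in X; solving on (0,1), X = 0.144.

X = 0.144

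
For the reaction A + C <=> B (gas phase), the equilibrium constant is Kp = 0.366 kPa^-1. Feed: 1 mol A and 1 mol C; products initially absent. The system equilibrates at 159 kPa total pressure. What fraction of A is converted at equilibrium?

Basis: 1 mol A initially; let X = conversion of A. Extent ξ = X.
Moles: n_A = 1 − X; n_C = 1 − X; n_B = X.
Total moles n_T = 2 − X.
y_i = n_i/n_T, p_i = y_i·P. Kp = p_B / (p_A p_C).
This yields a degree-2 equation in X; solving on (0,1), X = 0.870.

X = 0.870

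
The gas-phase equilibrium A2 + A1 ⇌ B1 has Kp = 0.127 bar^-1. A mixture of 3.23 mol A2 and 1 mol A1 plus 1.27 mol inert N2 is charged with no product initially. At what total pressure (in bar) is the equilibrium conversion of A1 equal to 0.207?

Let X = conversion of A1 (basis 1 mol A1); extent of reaction ξ = X.
Moles: n_A2 = 3.23 − X; n_A1 = 1 − X; n_B1 = X; n_I = 1.27 (inert).
Total moles n_T = 5.5 − X.
Kp = p_B1 / (p_A2 p_A1) with p_i = (n_i/n_T)·P.
At X = 0.207: the mole-fraction product g(X) = Π y_i^ν_i = 0.457. Since Kp = g(X)·P^{-1}, P = (g/Kp)^(1/1) = (0.457/0.127)^(1/1) = 3.6 bar.

P = 3.6 bar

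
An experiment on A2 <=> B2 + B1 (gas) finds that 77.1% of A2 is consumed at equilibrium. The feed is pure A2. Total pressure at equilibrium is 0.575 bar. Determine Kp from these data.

Kp = 0.843 bar

Let X = conversion of A2 (basis 1 mol A2); extent of reaction ξ = X.
Moles: n_A2 = 1 − X; n_B2 = X; n_B1 = X.
n_T = Σnᵢ = 1 + X.
At X = 0.771: n_A2 = 0.229, n_B2 = 0.771, n_B1 = 0.771, n_T = 1.77.
p_i = (n_i/n_T)·P. Kp = p_B2 p_B1 / (p_A2) = 0.843 bar.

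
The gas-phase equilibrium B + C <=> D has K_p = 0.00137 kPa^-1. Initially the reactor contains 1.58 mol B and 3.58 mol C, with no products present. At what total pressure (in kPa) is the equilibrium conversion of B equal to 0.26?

Take 1.58 mol B as basis and let X be its fractional conversion, so ξ = 1.58X.
Species balance: n_B = 1.58 − 1.58X; n_C = 3.58 − 1.58X; n_D = 1.58X.
n_T = Σnᵢ = 5.16 − 1.58X.
K_p = p_D / (p_B p_C) with p_i = (n_i/n_T)·P.
At X = 0.26: the mole-fraction product g(X) = Π y_i^ν_i = 0.5265. Since K_p = g(X)·P^{-1}, P = (g/K_p)^(1/1) = (0.5265/0.00137)^(1/1) = 384 kPa.

P = 384 kPa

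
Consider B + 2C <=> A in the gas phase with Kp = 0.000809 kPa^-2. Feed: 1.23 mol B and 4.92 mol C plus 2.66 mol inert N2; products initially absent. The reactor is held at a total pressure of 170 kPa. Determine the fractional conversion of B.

X = 0.811

Take 1.23 mol B as basis and let X be its fractional conversion, so ξ = 1.23X.
Species balance: n_B = 1.23 − 1.23X; n_C = 4.92 − 2.46X; n_A = 1.23X; n_I = 2.66 (inert).
Total moles n_T = 8.81 − 2.46X.
With p_i = (n_i/n_T)P, Kp = p_A / (p_B p_C^2).
This yields a degree-3 equation in X; solving on (0,1), X = 0.811.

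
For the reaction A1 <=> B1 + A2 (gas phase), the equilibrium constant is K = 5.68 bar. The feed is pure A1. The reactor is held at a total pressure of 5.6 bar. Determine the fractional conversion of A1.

Basis: 1 mol A1 initially; let X = conversion of A1. Extent ξ = X.
Moles: n_A1 = 1 − X; n_B1 = X; n_A2 = X.
Total moles n_T = 1 + X.
Mole fractions y_i = n_i/n_T; K = p_B1 p_A2 / (p_A1) with p_i = y_i·P.
Equating to 5.68 bar and solving on 0 < X < 1: X = 0.710.

X = 0.710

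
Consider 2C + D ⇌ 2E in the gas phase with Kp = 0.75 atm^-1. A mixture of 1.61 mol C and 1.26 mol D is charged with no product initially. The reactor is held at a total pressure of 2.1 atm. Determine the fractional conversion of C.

Basis: 1.61 mol C initially; let X = conversion of C. Extent ξ = 0.805X.
Moles: n_C = 1.61 − 1.61X; n_D = 1.26 − 0.805X; n_E = 1.61X.
Summing: n_T = 2.87 − 0.805X.
With p_i = (n_i/n_T)P, Kp = p_E^2 / (p_C^2 p_D).
This yields a degree-3 equation in X; solving on (0,1), X = 0.430.

X = 0.430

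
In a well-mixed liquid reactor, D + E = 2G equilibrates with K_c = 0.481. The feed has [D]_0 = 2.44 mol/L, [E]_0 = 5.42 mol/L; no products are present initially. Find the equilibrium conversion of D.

Let X = conversion of D; extent ξ = 2.44·X mol/L.
Concentrations: [D] = 2.44 − 2.44X; [E] = 5.42 − 2.44X; [G] = 4.88X.
K_c = [G]^2 / ([D] [E]).
Solving K_c = 0.481 for X ∈ (0,1): X = 0.373.

X = 0.373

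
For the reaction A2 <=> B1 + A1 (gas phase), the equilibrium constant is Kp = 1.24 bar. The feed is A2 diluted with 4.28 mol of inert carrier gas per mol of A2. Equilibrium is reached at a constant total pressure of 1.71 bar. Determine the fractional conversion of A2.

X = 0.841

Basis: 1 mol A2 initially; let X = conversion of A2. Extent ξ = X.
Mole table: n_A2 = 1 − X; n_B1 = X; n_A1 = X; n_I = 4.28 (inert).
Total moles n_T = 5.28 + X.
Mole fractions y_i = n_i/n_T; Kp = p_B1 p_A1 / (p_A2) with p_i = y_i·P.
Setting this equal to 1.24 bar and taking the physical root (0 < X < 1) gives X = 0.841.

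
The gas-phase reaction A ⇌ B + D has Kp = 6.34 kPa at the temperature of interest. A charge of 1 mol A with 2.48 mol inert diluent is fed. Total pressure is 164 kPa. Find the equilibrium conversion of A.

X = 0.317

Take 1 mol A as basis and let X be its fractional conversion, so ξ = X.
Moles: n_A = 1 − X; n_B = X; n_D = X; n_I = 2.48 (inert).
n_T = Σnᵢ = 3.48 + X.
Mole fractions y_i = n_i/n_T; Kp = p_B p_D / (p_A) with p_i = y_i·P.
This yields a degree-2 equation in X; solving on (0,1), X = 0.317.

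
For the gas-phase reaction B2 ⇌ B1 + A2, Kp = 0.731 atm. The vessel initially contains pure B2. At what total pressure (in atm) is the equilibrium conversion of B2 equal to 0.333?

Basis: 1 mol B2 initially; let X = conversion of B2. Extent ξ = X.
Species balance: n_B2 = 1 − X; n_B1 = X; n_A2 = X.
n_T = Σnᵢ = 1 + X.
Kp = p_B1 p_A2 / (p_B2) with p_i = (n_i/n_T)·P.
At X = 0.333: the mole-fraction product g(X) = Π y_i^ν_i = 0.1247. Since Kp = g(X)·P^{1}, P = (Kp/g)^(1/1) = (0.731/0.1247)^(1/1) = 5.86 atm.

P = 5.86 atm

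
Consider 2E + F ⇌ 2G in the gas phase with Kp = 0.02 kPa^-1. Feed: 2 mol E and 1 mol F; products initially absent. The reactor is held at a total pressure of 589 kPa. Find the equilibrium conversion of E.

X = 0.587

Let X = conversion of E (basis 2 mol E); extent of reaction ξ = X.
Mole table: n_E = 2 − 2X; n_F = 1 − X; n_G = 2X.
Total moles n_T = 3 − X.
Mole fractions y_i = n_i/n_T; Kp = p_G^2 / (p_E^2 p_F) with p_i = y_i·P.
Substituting and setting equal to 0.02 kPa^-1 gives a polynomial in X; the root in (0,1) is X = 0.587.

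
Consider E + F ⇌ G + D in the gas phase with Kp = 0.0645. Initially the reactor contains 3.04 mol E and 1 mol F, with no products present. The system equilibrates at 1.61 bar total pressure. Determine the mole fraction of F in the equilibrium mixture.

y_F = 0.164

Let X = conversion of F (basis 1 mol F); extent of reaction ξ = X.
Mole table: n_E = 3.04 − X; n_F = 1 − X; n_G = X; n_D = X.
Total moles n_T = 4.04 (Δν = 0, constant).
With p_i = (n_i/n_T)P, Kp = p_G p_D / (p_E p_F).
Setting this equal to 0.0645 and taking the physical root (0 < X < 1) gives X = 0.339.
Then n_F = 0.661, n_T = 4.04, so y_F = 0.164.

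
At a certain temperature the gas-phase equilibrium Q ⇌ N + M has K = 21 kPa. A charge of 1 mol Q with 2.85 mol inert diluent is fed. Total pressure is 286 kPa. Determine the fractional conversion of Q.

Basis: 1 mol Q initially; let X = conversion of Q. Extent ξ = X.
Mole table: n_Q = 1 − X; n_N = X; n_M = X; n_I = 2.85 (inert).
Total moles n_T = 3.85 + X.
Mole fractions y_i = n_i/n_T; K = p_N p_M / (p_Q) with p_i = y_i·P.
Equating to 21 kPa and solving on 0 < X < 1: X = 0.425.

X = 0.425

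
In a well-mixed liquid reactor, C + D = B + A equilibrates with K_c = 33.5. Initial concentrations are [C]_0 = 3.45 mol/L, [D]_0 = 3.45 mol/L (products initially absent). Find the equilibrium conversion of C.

X = 0.853

Let X = conversion of C; extent ξ = 3.45·X mol/L.
Concentrations: [C] = 3.45 − 3.45X; [D] = 3.45 − 3.45X; [B] = 3.45X; [A] = 3.45X.
K_c = [B] [A] / ([C] [D]).
Solving K_c = 33.5 for X ∈ (0,1): X = 0.853.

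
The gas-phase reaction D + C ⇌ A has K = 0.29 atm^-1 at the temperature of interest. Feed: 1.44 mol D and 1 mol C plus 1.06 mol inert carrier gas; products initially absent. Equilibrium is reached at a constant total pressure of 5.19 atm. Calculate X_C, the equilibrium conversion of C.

Basis: 1 mol C initially; let X = conversion of C. Extent ξ = X.
At extent ξ: n_D = 1.44 − X; n_C = 1 − X; n_A = X; n_I = 1.06 (inert).
Total moles n_T = 3.5 − X.
y_i = n_i/n_T, p_i = y_i·P. K = p_A / (p_D p_C).
Setting this equal to 0.29 atm^-1 and taking the physical root (0 < X < 1) gives X = 0.343.

X = 0.343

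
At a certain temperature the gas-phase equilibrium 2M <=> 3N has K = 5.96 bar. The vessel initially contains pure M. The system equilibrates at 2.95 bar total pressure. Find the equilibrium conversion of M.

X = 0.542

Let X = conversion of M (basis 1 mol M); extent of reaction ξ = 0.5X.
Mole table: n_M = 1 − X; n_N = 1.5X.
n_T = Σnᵢ = 1 + 0.5X.
With p_i = (n_i/n_T)P, K = p_N^3 / (p_M^2).
Setting this equal to 5.96 bar and taking the physical root (0 < X < 1) gives X = 0.542.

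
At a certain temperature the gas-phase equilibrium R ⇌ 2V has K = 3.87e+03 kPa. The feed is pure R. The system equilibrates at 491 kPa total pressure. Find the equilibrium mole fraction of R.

y_R = 0.102

Take 1 mol R as basis and let X be its fractional conversion, so ξ = X.
Mole table: n_R = 1 − X; n_V = 2X.
Summing: n_T = 1 + X.
With p_i = (n_i/n_T)P, K = p_V^2 / (p_R).
Equating to 3.87e+03 kPa and solving on 0 < X < 1: X = 0.814.
Then n_R = 0.186, n_T = 1.81, so y_R = 0.102.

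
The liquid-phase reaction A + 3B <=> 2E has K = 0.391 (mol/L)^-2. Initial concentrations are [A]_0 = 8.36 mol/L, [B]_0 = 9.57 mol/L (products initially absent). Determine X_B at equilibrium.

Let X = conversion of B; extent ξ = 9.57X/3 mol/L.
Concentrations: [A] = 8.36 − 3.19X; [B] = 9.57 − 9.57X; [E] = 6.38X.
K = [E]^2 / ([A] [B]^3).
Solving K = 0.391 for X ∈ (0,1): X = 0.771.

X = 0.771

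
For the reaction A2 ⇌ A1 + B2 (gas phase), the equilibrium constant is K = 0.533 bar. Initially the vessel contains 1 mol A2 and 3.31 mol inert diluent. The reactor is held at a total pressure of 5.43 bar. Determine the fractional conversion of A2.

Basis: 1 mol A2 initially; let X = conversion of A2. Extent ξ = X.
Species balance: n_A2 = 1 − X; n_A1 = X; n_B2 = X; n_I = 3.31 (inert).
n_T = Σnᵢ = 4.31 + X.
y_i = n_i/n_T, p_i = y_i·P. K = p_A1 p_B2 / (p_A2).
Setting this equal to 0.533 bar and taking the physical root (0 < X < 1) gives X = 0.490.

X = 0.490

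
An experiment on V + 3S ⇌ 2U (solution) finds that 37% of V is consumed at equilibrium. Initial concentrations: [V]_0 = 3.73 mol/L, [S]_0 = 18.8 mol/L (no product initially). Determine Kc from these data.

Kc = 0.00103 (mol/L)^-2

Let X = conversion of V.
Concentrations: [V] = 3.73 − 3.73X; [S] = 18.8 − 11.2X; [U] = 7.46X.
At X = 0.37: [V] = 2.35, [S] = 14.7, [U] = 2.76.
Kc = [U]^2 / ([V] [S]^3) = 0.00103 (mol/L)^-2.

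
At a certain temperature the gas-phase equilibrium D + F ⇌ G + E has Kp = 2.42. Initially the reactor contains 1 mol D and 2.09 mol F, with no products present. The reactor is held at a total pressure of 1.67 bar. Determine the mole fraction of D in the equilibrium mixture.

Take 1 mol D as basis and let X be its fractional conversion, so ξ = X.
Mole table: n_D = 1 − X; n_F = 2.09 − X; n_G = X; n_E = X.
Since Δν = 0, n_T = 3.09 throughout.
With p_i = (n_i/n_T)P, Kp = p_G p_E / (p_D p_F).
This yields a degree-2 equation in X; solving on (0,1), X = 0.797.
Then n_D = 0.203, n_T = 3.09, so y_D = 0.066.

y_D = 0.066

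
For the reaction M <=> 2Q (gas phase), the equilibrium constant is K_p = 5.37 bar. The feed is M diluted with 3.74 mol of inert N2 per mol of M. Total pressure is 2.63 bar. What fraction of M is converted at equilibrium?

Basis: 1 mol M initially; let X = conversion of M. Extent ξ = X.
Moles: n_M = 1 − X; n_Q = 2X; n_I = 3.74 (inert).
Total moles n_T = 4.74 + X.
With p_i = (n_i/n_T)P, K_p = p_Q^2 / (p_M).
Equating to 5.37 bar and solving on 0 < X < 1: X = 0.783.

X = 0.783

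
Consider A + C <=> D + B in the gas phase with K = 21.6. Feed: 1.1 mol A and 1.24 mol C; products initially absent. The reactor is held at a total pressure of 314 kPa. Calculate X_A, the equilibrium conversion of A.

Let X = conversion of A (basis 1.1 mol A); extent of reaction ξ = 1.1X.
Mole table: n_A = 1.1 − 1.1X; n_C = 1.24 − 1.1X; n_D = 1.1X; n_B = 1.1X.
Since Δν = 0, n_T = 2.34 throughout.
y_i = n_i/n_T, p_i = y_i·P. K = p_D p_B / (p_A p_C).
This yields a degree-2 equation in X; solving on (0,1), X = 0.867.

X = 0.867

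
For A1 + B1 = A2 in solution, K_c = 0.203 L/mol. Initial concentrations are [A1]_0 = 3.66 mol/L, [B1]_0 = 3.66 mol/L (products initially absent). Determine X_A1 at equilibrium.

X = 0.332

Let X = conversion of A1; extent ξ = 3.66·X mol/L.
Concentrations: [A1] = 3.66 − 3.66X; [B1] = 3.66 − 3.66X; [A2] = 3.66X.
K_c = [A2] / ([A1] [B1]).
Equating to 0.203 L/mol: the physical root is X = 0.332.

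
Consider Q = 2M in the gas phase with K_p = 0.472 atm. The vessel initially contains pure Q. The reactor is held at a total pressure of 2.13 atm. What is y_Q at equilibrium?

Take 1 mol Q as basis and let X be its fractional conversion, so ξ = X.
Moles: n_Q = 1 − X; n_M = 2X.
Total moles n_T = 1 + X.
y_i = n_i/n_T, p_i = y_i·P. K_p = p_M^2 / (p_Q).
Substituting and setting equal to 0.472 atm gives a polynomial in X; the root in (0,1) is X = 0.229.
Then n_Q = 0.771, n_T = 1.23, so y_Q = 0.627.

y_Q = 0.627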